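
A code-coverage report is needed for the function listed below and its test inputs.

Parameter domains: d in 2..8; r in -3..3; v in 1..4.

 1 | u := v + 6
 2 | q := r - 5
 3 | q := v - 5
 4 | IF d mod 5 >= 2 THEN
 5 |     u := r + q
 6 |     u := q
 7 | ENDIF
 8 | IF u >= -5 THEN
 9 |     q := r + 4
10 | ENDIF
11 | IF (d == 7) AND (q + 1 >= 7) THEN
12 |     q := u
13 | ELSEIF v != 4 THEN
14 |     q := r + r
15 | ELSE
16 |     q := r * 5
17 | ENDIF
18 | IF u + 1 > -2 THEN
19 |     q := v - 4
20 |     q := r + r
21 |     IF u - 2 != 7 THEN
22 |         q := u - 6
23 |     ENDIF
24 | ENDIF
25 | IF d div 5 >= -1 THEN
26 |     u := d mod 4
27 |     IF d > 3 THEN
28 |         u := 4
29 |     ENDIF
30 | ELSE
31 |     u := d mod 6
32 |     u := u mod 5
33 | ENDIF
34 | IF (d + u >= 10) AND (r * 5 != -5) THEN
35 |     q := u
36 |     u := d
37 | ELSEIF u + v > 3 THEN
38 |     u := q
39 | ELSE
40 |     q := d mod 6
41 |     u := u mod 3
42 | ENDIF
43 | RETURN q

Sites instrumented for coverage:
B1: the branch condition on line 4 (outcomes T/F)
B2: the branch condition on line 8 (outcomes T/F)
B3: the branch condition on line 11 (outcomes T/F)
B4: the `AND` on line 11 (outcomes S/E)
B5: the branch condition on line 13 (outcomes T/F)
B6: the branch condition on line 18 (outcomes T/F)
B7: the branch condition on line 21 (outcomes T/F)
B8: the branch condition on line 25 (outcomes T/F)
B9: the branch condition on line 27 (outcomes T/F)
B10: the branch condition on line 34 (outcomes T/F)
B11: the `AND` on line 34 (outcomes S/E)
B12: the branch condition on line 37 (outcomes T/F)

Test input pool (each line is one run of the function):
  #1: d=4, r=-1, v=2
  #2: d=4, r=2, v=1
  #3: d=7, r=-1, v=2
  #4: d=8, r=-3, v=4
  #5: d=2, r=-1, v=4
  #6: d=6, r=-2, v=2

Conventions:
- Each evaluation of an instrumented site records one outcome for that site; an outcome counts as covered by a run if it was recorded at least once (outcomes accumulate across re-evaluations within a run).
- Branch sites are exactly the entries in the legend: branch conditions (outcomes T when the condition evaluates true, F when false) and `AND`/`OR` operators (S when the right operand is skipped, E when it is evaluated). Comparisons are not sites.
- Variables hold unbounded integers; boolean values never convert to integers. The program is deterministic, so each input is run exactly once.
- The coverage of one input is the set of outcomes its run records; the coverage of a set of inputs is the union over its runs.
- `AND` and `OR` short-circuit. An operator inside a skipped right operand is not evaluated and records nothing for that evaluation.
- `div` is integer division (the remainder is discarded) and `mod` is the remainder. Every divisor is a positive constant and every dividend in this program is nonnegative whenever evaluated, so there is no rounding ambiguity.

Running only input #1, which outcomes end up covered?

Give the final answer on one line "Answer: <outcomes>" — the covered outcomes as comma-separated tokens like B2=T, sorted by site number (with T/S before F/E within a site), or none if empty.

Running input #1 (d=4, r=-1, v=2), event by event:
  B1->T, B2->T, B4->S, B3->F, B5->T, B6->F, B8->T, B9->T, B11->S, B10->F
  B12->T
distinct outcomes covered: B1=T, B2=T, B3=F, B4=S, B5=T, B6=F, B8=T, B9=T, B10=F, B11=S, B12=T

Answer: B1=T, B2=T, B3=F, B4=S, B5=T, B6=F, B8=T, B9=T, B10=F, B11=S, B12=T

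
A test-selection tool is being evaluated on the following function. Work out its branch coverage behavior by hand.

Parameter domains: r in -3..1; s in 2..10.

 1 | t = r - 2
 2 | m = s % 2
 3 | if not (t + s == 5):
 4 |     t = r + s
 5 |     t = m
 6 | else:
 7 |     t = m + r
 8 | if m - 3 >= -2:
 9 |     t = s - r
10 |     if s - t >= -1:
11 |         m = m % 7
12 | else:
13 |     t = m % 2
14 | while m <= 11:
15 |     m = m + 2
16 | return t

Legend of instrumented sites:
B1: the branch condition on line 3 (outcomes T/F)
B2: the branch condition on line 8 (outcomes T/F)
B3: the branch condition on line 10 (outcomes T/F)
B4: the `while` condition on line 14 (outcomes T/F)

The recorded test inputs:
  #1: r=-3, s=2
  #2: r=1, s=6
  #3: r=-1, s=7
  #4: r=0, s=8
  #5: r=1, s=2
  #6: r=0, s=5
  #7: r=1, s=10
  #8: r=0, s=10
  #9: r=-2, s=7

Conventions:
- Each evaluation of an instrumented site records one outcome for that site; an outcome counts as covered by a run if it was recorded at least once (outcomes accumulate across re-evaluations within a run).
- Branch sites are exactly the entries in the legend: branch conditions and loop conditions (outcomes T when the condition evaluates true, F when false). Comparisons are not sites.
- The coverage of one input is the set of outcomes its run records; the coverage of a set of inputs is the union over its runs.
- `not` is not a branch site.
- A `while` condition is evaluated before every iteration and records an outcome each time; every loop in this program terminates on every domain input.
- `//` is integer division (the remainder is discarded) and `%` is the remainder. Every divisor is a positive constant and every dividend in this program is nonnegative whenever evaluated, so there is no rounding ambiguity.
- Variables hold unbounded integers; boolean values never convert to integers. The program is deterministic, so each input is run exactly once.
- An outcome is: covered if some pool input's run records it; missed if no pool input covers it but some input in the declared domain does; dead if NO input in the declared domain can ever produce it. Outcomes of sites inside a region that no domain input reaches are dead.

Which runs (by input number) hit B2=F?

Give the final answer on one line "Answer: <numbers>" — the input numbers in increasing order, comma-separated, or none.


input #1 (r=-3, s=2): hits B2=F
input #2 (r=1, s=6): hits B2=F
input #3 (r=-1, s=7): never hits B2=F
input #4 (r=0, s=8): hits B2=F
input #5 (r=1, s=2): hits B2=F
input #6 (r=0, s=5): never hits B2=F
input #7 (r=1, s=10): hits B2=F
input #8 (r=0, s=10): hits B2=F
input #9 (r=-2, s=7): never hits B2=F
Answer: 1, 2, 4, 5, 7, 8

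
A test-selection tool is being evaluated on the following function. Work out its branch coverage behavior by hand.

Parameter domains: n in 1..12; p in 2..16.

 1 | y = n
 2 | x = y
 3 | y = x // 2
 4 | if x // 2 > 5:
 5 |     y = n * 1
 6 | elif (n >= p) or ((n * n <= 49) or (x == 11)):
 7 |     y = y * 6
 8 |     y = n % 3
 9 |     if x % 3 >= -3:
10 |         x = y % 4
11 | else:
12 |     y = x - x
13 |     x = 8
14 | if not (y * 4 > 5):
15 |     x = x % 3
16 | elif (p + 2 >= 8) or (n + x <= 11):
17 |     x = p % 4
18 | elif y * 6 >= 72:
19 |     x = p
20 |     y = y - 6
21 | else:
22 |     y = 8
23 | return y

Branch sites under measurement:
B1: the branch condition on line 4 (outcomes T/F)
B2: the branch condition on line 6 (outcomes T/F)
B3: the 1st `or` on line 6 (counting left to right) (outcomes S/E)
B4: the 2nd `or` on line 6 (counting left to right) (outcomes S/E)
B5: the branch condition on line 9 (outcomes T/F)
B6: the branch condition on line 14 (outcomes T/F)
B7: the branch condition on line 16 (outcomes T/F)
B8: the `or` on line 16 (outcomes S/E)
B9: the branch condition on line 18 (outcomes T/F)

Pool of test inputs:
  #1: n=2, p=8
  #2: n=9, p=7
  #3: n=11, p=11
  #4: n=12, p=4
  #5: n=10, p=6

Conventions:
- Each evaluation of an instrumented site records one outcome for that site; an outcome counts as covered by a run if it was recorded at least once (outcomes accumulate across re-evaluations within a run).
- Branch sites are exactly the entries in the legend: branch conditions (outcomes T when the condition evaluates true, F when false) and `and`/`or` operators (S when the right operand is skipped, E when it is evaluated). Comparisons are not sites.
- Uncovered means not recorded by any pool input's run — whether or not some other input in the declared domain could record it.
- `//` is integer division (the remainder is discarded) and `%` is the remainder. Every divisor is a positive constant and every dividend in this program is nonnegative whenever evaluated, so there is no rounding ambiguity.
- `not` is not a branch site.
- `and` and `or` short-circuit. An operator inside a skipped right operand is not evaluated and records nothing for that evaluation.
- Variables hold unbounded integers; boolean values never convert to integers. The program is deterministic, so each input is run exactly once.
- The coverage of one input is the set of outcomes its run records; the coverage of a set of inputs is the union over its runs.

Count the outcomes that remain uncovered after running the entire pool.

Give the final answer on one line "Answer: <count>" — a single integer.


run #1 (n=2, p=8) runs B1->F, B3->E, B4->S, B2->T, B5->T, B6->F, B8->S, B7->T; records B1=F, B2=T, B3=E, B4=S, B5=T, B6=F, B7=T, B8=S
run #2 (n=9, p=7) runs B1->F, B3->S, B2->T, B5->T, B6->T; records B1=F, B2=T, B3=S, B5=T, B6=T
run #3 (n=11, p=11) runs B1->F, B3->S, B2->T, B5->T, B6->F, B8->S, B7->T; records B1=F, B2=T, B3=S, B5=T, B6=F, B7=T, B8=S
run #4 (n=12, p=4) runs B1->T, B6->F, B8->E, B7->F, B9->T; records B1=T, B6=F, B7=F, B8=E, B9=T
run #5 (n=10, p=6) runs B1->F, B3->S, B2->T, B5->T, B6->T; records B1=F, B2=T, B3=S, B5=T, B6=T
union over the pool: B1=T, B1=F, B2=T, B3=S, B3=E, B4=S, B5=T, B6=T, B6=F, B7=T, B7=F, B8=S, B8=E, B9=T
uncovered (4 of 18): B2=F, B4=E, B5=F, B9=F
Answer: 4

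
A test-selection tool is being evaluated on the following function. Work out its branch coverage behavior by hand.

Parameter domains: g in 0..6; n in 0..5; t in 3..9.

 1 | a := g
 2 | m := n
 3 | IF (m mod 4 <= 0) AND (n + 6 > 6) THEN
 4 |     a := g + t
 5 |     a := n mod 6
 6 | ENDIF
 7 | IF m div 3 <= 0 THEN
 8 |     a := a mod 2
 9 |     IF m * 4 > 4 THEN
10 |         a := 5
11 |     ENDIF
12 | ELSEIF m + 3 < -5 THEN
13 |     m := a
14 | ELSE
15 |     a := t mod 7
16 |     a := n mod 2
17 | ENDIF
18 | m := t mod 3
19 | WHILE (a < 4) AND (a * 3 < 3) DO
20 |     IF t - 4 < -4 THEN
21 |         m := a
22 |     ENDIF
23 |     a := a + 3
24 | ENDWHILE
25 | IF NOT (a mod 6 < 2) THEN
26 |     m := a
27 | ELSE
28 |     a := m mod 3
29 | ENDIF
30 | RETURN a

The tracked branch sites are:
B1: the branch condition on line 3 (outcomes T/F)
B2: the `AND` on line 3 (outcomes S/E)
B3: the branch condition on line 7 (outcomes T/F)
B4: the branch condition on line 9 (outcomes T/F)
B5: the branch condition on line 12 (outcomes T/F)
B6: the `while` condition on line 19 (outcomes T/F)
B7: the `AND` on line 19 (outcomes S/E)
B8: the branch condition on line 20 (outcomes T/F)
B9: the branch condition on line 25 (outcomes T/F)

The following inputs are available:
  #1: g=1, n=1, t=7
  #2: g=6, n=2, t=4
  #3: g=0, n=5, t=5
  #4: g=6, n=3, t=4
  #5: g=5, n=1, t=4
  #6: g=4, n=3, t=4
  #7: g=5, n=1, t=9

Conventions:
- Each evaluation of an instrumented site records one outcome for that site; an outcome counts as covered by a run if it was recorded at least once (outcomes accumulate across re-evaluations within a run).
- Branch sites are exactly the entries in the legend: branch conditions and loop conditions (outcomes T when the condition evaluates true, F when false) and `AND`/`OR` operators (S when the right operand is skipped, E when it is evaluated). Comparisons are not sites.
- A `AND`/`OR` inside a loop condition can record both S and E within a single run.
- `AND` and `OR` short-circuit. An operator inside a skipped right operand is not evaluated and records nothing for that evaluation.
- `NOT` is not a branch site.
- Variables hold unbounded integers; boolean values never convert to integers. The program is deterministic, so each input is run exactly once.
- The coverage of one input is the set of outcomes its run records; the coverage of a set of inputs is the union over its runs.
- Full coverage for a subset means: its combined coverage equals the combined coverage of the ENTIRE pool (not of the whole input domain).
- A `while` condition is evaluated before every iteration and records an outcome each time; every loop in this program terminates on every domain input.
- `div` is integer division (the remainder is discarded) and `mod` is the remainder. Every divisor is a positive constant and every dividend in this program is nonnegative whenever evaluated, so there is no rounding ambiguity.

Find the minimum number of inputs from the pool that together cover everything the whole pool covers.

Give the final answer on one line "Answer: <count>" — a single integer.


test 1 (g=1, n=1, t=7) fires B2->S, B1->F, B3->T, B4->F, B7->E, B6->F, B9->F; hits B1=F, B2=S, B3=T, B4=F, B6=F, B7=E, B9=F
test 2 (g=6, n=2, t=4) fires B2->S, B1->F, B3->T, B4->T, B7->S, B6->F, B9->T; hits B1=F, B2=S, B3=T, B4=T, B6=F, B7=S, B9=T
test 3 (g=0, n=5, t=5) fires B2->S, B1->F, B3->F, B5->F, B7->E, B6->F, B9->F; hits B1=F, B2=S, B3=F, B5=F, B6=F, B7=E, B9=F
test 4 (g=6, n=3, t=4) fires B2->S, B1->F, B3->F, B5->F, B7->E, B6->F, B9->F; hits B1=F, B2=S, B3=F, B5=F, B6=F, B7=E, B9=F
test 5 (g=5, n=1, t=4) fires B2->S, B1->F, B3->T, B4->F, B7->E, B6->F, B9->F; hits B1=F, B2=S, B3=T, B4=F, B6=F, B7=E, B9=F
test 6 (g=4, n=3, t=4) fires B2->S, B1->F, B3->F, B5->F, B7->E, B6->F, B9->F; hits B1=F, B2=S, B3=F, B5=F, B6=F, B7=E, B9=F
test 7 (g=5, n=1, t=9) fires B2->S, B1->F, B3->T, B4->F, B7->E, B6->F, B9->F; hits B1=F, B2=S, B3=T, B4=F, B6=F, B7=E, B9=F
union over all inputs: B1=F, B2=S, B3=T, B3=F, B4=T, B4=F, B5=F, B6=F, B7=S, B7=E, B9=T, B9=F (12 outcomes)
no size-1 subset reaches all 12 outcomes (best union: 7/12)
no size-2 subset reaches all 12 outcomes (best union: 11/12)
size 3: inputs {1, 2, 3} cover all 12 outcomes, and no lexicographically smaller subset of this size does
Answer: 3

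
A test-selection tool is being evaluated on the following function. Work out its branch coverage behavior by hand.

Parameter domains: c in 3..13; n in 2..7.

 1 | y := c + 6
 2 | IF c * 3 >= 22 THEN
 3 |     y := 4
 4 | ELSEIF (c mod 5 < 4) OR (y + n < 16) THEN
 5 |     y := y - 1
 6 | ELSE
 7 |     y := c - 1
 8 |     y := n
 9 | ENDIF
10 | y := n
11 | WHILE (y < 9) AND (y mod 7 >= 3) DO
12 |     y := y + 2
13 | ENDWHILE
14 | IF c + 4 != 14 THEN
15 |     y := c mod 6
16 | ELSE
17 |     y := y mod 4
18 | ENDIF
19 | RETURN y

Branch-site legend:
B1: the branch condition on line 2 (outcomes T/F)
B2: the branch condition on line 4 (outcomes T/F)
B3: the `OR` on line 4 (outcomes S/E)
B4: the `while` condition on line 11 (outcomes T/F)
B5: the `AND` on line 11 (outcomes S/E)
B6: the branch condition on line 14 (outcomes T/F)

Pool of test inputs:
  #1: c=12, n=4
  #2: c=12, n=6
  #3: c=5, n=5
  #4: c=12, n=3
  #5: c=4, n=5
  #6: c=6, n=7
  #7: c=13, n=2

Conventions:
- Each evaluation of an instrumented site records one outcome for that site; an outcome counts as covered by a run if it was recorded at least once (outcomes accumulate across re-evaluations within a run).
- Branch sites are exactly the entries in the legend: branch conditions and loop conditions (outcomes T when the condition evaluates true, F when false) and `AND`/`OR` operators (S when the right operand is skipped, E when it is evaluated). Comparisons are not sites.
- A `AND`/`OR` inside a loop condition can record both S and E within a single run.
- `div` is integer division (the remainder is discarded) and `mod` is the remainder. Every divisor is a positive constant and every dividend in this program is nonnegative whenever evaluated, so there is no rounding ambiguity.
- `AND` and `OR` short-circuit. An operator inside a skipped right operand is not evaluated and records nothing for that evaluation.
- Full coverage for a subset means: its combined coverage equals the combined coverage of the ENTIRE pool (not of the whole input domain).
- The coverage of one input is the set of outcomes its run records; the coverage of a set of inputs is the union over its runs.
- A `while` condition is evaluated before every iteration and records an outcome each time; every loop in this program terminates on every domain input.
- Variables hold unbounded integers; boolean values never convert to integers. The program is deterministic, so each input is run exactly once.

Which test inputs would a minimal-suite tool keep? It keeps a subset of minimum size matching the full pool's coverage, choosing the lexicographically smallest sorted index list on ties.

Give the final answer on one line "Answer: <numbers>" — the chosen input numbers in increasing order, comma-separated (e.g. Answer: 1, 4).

#1 (c=12, n=4) -> B1->T, B5->E, B4->T, B5->E, B4->T, B5->E, B4->F, B6->T; covered: B1=T, B4=T, B4=F, B5=E, B6=T
#2 (c=12, n=6) -> B1->T, B5->E, B4->T, B5->E, B4->F, B6->T; covered: B1=T, B4=T, B4=F, B5=E, B6=T
#3 (c=5, n=5) -> B1->F, B3->S, B2->T, B5->E, B4->T, B5->E, B4->F, B6->T; covered: B1=F, B2=T, B3=S, B4=T, B4=F, B5=E, B6=T
#4 (c=12, n=3) -> B1->T, B5->E, B4->T, B5->E, B4->T, B5->E, B4->F, B6->T; covered: B1=T, B4=T, B4=F, B5=E, B6=T
#5 (c=4, n=5) -> B1->F, B3->E, B2->T, B5->E, B4->T, B5->E, B4->F, B6->T; covered: B1=F, B2=T, B3=E, B4=T, B4=F, B5=E, B6=T
#6 (c=6, n=7) -> B1->F, B3->S, B2->T, B5->E, B4->F, B6->T; covered: B1=F, B2=T, B3=S, B4=F, B5=E, B6=T
#7 (c=13, n=2) -> B1->T, B5->E, B4->F, B6->T; covered: B1=T, B4=F, B5=E, B6=T
the full pool covers 9 outcomes: B1=T, B1=F, B2=T, B3=S, B3=E, B4=T, B4=F, B5=E, B6=T
size 1 is not enough: best union over all size-1 subsets is 7/9
size 2 is not enough: best union over all size-2 subsets is 8/9
the canonical winner is {1, 3, 5}: size 3, full 9-outcome coverage, earliest index list among size-3 covers

Answer: 1, 3, 5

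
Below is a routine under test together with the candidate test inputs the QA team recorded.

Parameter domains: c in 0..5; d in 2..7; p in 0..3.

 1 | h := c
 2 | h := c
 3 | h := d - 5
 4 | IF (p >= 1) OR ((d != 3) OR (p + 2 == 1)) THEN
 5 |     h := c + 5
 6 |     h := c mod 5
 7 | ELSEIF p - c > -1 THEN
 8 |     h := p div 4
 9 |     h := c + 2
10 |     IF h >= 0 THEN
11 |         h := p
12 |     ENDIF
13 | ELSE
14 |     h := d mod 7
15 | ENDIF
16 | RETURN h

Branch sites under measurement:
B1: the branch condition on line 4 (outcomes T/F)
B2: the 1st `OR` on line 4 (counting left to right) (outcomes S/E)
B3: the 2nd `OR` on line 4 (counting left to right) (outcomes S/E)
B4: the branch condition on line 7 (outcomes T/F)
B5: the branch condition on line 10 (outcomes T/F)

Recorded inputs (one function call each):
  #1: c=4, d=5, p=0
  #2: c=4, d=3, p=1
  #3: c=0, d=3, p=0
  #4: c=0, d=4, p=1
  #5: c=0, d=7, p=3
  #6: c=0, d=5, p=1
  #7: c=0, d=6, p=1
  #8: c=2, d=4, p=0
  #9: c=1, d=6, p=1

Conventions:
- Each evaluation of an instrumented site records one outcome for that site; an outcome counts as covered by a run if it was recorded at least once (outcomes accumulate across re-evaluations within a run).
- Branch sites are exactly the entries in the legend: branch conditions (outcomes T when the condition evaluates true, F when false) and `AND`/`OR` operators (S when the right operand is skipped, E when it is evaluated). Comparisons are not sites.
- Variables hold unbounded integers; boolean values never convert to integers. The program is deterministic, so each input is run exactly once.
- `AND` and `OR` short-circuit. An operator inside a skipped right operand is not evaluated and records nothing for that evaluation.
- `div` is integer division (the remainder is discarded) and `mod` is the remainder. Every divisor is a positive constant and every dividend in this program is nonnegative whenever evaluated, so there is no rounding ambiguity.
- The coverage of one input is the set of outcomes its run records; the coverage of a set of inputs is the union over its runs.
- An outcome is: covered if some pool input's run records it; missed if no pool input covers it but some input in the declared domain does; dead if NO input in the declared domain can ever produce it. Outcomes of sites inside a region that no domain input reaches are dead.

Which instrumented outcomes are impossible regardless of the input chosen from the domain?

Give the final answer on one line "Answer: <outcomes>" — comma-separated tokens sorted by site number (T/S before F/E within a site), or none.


running all 144 domain inputs and tallying outcomes:
  B5=F: unreachable across the whole domain -> dead
  reachable outcomes have witnesses, e.g. B1=T (e.g. c=0, d=2, p=0), B1=F (e.g. c=0, d=3, p=0), B2=S (e.g. c=0, d=2, p=1), B2=E (e.g. c=0, d=2, p=0)
Answer: B5=F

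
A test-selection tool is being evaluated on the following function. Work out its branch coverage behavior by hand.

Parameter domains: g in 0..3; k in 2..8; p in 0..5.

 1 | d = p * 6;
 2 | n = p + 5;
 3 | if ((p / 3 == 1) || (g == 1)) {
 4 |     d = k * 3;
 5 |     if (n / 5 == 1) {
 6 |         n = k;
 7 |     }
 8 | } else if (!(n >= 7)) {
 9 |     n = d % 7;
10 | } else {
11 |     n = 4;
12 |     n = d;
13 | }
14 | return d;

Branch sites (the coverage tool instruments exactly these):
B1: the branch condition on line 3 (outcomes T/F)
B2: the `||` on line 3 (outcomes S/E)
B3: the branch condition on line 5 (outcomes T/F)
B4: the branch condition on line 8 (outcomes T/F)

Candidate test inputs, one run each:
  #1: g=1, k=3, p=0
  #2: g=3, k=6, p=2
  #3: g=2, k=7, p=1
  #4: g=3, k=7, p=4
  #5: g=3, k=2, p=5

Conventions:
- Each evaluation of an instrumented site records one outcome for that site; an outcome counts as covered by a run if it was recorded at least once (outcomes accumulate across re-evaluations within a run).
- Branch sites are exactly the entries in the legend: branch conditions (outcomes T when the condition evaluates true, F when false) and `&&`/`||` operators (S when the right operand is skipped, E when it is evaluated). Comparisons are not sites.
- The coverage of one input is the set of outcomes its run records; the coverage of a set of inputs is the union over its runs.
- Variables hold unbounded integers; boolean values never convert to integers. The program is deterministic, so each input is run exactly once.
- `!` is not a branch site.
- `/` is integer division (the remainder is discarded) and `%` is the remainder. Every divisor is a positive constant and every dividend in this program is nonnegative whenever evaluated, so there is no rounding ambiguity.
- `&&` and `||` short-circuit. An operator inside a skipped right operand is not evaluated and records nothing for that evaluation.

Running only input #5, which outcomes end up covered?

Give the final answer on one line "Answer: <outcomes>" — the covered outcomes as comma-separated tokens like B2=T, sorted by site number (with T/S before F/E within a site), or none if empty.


Simulating input #5 (g=3, k=2, p=5) step by step:
  B2->S, B1->T, B3->F
as a set, this run covers: B1=T, B2=S, B3=F
Answer: B1=T, B2=S, B3=F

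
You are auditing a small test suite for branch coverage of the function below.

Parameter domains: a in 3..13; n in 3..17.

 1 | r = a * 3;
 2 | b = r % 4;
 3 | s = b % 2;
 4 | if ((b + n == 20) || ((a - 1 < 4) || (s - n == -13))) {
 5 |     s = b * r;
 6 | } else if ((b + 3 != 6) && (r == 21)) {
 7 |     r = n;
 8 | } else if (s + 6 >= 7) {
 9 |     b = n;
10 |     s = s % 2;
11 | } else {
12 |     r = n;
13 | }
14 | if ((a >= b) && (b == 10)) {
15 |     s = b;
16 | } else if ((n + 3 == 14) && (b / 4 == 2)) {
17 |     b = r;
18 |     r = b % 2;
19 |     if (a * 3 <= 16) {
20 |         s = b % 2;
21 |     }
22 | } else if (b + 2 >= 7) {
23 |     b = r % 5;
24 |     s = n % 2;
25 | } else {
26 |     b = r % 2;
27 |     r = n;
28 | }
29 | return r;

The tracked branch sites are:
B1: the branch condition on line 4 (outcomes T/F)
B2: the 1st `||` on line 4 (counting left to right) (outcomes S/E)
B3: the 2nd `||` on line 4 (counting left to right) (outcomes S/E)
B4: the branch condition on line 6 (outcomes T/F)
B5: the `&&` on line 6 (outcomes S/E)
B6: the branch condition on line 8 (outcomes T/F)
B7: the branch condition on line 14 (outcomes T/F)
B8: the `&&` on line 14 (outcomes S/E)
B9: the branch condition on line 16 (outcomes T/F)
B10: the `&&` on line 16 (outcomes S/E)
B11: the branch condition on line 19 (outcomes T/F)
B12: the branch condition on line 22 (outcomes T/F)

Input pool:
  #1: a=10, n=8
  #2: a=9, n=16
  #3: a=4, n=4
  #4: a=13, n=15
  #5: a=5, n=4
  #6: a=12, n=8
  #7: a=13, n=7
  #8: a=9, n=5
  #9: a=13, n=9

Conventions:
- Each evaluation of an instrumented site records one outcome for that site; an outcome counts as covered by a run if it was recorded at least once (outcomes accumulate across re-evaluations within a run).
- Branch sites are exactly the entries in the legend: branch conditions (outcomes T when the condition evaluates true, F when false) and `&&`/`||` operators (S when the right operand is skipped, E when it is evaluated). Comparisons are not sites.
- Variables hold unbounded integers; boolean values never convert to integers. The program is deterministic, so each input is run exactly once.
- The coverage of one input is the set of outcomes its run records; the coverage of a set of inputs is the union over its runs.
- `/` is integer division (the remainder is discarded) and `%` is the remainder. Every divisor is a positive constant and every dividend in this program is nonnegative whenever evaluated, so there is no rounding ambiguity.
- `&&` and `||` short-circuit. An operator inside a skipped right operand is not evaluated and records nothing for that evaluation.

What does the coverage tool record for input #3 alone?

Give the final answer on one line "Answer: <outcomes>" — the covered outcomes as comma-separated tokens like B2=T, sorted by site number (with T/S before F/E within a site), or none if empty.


Tracing the run of input #3 (a=4, n=4):
  B2->E, B3->S, B1->T, B8->E, B7->F, B10->S, B9->F, B12->F
deduplicating events, the covered set is: B1=T, B2=E, B3=S, B7=F, B8=E, B9=F, B10=S, B12=F
Answer: B1=T, B2=E, B3=S, B7=F, B8=E, B9=F, B10=S, B12=F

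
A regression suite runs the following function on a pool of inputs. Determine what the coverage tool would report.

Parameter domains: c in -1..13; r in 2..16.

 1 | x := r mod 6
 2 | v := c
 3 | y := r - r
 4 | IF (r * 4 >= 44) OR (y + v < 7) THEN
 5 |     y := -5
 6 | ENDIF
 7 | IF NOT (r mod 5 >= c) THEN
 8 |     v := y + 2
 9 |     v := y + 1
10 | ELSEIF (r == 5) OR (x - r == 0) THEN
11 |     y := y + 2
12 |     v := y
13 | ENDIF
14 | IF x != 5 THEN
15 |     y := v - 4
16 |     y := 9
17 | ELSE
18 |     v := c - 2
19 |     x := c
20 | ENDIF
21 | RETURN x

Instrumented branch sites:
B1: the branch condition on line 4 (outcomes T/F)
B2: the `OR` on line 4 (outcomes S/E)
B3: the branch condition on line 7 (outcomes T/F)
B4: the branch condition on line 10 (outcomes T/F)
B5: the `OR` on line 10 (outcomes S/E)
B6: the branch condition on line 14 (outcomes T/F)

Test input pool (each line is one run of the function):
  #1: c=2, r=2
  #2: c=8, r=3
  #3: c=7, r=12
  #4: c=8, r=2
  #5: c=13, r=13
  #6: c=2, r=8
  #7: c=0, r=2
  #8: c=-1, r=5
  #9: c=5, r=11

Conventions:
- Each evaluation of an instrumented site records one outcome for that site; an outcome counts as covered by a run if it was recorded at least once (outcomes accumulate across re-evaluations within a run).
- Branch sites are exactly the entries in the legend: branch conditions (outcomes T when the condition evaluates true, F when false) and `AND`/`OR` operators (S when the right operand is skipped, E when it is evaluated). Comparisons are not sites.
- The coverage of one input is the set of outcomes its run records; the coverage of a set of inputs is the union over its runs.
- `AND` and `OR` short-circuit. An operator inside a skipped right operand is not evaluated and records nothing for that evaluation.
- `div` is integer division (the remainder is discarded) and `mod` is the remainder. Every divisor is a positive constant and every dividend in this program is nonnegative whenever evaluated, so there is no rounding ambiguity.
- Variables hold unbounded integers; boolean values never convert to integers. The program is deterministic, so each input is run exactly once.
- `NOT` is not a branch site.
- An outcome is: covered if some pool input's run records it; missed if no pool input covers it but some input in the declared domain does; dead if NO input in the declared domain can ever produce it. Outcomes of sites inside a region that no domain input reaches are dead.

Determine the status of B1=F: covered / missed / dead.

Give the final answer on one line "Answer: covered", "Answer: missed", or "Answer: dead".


B1=F is recorded by pool input(s) 2, 4 -> covered
Answer: covered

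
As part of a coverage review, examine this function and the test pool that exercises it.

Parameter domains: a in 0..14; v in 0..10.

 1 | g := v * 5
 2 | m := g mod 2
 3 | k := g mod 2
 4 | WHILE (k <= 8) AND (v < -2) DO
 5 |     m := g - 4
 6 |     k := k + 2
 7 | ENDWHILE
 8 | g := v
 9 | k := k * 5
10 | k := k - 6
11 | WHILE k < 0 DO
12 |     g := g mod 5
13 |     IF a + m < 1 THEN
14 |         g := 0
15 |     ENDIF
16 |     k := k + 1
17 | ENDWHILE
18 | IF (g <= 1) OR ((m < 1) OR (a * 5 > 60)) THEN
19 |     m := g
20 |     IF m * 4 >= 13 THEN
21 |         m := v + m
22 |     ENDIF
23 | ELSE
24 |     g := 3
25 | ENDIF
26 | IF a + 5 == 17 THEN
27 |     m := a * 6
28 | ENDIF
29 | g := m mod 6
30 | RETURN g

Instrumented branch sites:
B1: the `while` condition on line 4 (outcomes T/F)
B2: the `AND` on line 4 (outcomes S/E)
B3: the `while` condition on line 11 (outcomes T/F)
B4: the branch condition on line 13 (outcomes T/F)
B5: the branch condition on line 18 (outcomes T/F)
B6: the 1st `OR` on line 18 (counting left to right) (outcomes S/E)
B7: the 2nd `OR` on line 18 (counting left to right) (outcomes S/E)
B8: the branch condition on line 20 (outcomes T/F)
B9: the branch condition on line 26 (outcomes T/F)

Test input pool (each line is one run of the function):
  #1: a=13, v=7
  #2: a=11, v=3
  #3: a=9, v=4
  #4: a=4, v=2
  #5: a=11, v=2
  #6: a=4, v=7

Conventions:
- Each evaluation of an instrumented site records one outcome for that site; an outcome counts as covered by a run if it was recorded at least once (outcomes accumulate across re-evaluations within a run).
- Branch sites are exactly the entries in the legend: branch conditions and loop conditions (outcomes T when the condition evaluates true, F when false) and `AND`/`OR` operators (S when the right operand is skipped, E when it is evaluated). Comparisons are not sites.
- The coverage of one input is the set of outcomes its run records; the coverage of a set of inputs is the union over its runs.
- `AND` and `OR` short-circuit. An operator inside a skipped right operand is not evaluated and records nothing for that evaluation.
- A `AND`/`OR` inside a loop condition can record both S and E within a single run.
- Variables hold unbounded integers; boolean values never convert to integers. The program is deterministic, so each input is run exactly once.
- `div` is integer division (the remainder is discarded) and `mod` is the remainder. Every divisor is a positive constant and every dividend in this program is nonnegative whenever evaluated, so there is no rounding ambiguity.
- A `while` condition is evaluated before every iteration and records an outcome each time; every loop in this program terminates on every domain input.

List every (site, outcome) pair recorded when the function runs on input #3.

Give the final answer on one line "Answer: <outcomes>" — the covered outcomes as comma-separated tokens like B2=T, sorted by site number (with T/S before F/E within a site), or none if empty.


Running input #3 (a=9, v=4), event by event:
  B2->E, B1->F, B3->T, B4->F, B3->T, B4->F, B3->T, B4->F, B3->T, B4->F
  B3->T, B4->F, B3->T, B4->F, B3->F, B6->E, B7->S, B5->T, B8->T, B9->F
collecting distinct outcomes: B1=F, B2=E, B3=T, B3=F, B4=F, B5=T, B6=E, B7=S, B8=T, B9=F
Answer: B1=F, B2=E, B3=T, B3=F, B4=F, B5=T, B6=E, B7=S, B8=T, B9=F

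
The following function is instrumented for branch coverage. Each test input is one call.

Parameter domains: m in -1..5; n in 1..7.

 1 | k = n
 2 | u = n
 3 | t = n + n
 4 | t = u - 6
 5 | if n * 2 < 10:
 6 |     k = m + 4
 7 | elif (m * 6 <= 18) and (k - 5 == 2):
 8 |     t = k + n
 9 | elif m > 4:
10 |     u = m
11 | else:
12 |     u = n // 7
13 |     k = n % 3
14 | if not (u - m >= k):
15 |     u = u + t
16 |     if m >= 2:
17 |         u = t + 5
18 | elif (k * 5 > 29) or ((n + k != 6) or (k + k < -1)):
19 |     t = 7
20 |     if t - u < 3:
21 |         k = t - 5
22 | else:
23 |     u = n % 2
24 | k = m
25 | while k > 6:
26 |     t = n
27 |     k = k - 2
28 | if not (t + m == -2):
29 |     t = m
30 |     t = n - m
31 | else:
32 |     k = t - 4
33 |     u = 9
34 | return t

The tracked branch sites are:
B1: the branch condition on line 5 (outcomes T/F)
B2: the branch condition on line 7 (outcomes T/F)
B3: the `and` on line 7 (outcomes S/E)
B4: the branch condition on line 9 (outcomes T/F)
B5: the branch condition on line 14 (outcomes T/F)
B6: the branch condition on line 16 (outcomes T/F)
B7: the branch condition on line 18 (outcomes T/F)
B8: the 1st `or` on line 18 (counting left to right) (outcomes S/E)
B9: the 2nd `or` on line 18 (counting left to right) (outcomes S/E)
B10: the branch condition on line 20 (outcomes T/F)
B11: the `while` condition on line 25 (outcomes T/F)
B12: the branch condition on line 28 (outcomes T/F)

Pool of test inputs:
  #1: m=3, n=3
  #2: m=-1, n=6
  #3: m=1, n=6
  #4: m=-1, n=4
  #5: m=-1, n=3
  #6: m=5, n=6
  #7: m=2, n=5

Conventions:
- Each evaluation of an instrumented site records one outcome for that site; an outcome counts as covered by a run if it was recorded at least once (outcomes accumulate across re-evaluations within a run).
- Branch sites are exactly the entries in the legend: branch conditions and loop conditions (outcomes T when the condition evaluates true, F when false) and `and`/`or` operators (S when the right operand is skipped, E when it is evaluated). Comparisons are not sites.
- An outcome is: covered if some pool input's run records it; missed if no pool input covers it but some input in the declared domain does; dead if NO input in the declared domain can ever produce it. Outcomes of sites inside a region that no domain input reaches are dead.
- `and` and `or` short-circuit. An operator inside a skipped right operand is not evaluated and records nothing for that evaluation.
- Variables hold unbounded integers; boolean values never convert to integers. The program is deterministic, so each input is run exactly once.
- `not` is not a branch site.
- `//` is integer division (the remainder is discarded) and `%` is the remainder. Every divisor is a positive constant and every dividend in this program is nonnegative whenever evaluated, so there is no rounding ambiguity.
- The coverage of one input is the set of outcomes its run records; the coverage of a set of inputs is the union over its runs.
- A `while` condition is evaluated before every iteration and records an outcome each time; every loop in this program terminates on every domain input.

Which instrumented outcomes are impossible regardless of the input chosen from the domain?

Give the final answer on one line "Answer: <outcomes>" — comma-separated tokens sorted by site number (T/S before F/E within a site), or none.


running all 49 domain inputs and tallying outcomes:
  B11=T: zero occurrences over every domain input -> dead
  reachable outcomes have witnesses, e.g. B1=T (e.g. m=-1, n=1), B1=F (e.g. m=-1, n=5), B2=T (e.g. m=-1, n=7), B2=F (e.g. m=-1, n=5)
Answer: B11=T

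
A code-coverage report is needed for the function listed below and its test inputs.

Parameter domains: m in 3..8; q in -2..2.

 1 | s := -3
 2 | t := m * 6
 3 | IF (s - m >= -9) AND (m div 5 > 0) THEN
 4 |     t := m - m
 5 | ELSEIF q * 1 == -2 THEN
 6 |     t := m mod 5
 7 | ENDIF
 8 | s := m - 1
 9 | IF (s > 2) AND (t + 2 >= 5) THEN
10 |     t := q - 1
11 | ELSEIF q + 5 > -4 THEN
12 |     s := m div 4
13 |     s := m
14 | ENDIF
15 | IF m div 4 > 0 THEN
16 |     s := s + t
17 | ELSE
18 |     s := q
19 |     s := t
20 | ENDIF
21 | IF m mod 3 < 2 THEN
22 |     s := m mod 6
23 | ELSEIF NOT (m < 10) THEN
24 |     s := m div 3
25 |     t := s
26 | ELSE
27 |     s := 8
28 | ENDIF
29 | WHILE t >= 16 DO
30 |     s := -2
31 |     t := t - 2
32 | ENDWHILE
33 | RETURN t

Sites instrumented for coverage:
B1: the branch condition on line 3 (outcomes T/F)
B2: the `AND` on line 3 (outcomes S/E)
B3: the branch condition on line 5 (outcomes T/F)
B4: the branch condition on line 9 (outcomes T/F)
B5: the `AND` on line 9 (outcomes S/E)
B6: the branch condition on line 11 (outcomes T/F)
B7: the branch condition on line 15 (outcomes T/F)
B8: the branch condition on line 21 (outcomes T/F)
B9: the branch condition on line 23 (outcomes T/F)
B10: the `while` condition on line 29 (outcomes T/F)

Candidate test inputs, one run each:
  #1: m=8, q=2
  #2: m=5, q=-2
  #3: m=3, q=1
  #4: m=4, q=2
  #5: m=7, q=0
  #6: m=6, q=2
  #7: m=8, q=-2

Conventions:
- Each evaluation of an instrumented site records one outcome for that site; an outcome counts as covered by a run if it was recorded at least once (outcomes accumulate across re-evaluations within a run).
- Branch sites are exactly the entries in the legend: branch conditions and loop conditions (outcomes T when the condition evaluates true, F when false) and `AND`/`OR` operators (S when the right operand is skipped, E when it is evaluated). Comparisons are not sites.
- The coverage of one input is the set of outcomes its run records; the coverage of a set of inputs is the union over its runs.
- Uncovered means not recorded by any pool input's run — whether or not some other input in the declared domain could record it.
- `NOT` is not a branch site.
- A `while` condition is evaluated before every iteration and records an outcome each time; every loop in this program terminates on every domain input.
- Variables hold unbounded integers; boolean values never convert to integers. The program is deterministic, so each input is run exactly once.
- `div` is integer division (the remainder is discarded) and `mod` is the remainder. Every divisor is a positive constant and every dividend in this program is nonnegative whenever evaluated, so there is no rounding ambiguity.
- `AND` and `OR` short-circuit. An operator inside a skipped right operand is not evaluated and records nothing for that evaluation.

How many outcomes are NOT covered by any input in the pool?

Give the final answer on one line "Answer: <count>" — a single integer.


input #1 (m=8, q=2): events B2->S, B1->F, B3->F, B5->E, B4->T, B7->T, B8->F, B9->F, B10->F; covers B1=F, B2=S, B3=F, B4=T, B5=E, B7=T, B8=F, B9=F, B10=F
input #2 (m=5, q=-2): events B2->E, B1->T, B5->E, B4->F, B6->T, B7->T, B8->F, B9->F, B10->F; covers B1=T, B2=E, B4=F, B5=E, B6=T, B7=T, B8=F, B9=F, B10=F
input #3 (m=3, q=1): events B2->E, B1->F, B3->F, B5->S, B4->F, B6->T, B7->F, B8->T, B10->T, B10->T, B10->F; covers B1=F, B2=E, B3=F, B4=F, B5=S, B6=T, B7=F, B8=T, B10=T, B10=F
input #4 (m=4, q=2): events B2->E, B1->F, B3->F, B5->E, B4->T, B7->T, B8->T, B10->F; covers B1=F, B2=E, B3=F, B4=T, B5=E, B7=T, B8=T, B10=F
input #5 (m=7, q=0): events B2->S, B1->F, B3->F, B5->E, B4->T, B7->T, B8->T, B10->F; covers B1=F, B2=S, B3=F, B4=T, B5=E, B7=T, B8=T, B10=F
input #6 (m=6, q=2): events B2->E, B1->T, B5->E, B4->F, B6->T, B7->T, B8->T, B10->F; covers B1=T, B2=E, B4=F, B5=E, B6=T, B7=T, B8=T, B10=F
input #7 (m=8, q=-2): events B2->S, B1->F, B3->T, B5->E, B4->T, B7->T, B8->F, B9->F, B10->F; covers B1=F, B2=S, B3=T, B4=T, B5=E, B7=T, B8=F, B9=F, B10=F
union over the pool: B1=T, B1=F, B2=S, B2=E, B3=T, B3=F, B4=T, B4=F, B5=S, B5=E, B6=T, B7=T, B7=F, B8=T, B8=F, B9=F, B10=T, B10=F
uncovered (2 of 20): B6=F, B9=T
Answer: 2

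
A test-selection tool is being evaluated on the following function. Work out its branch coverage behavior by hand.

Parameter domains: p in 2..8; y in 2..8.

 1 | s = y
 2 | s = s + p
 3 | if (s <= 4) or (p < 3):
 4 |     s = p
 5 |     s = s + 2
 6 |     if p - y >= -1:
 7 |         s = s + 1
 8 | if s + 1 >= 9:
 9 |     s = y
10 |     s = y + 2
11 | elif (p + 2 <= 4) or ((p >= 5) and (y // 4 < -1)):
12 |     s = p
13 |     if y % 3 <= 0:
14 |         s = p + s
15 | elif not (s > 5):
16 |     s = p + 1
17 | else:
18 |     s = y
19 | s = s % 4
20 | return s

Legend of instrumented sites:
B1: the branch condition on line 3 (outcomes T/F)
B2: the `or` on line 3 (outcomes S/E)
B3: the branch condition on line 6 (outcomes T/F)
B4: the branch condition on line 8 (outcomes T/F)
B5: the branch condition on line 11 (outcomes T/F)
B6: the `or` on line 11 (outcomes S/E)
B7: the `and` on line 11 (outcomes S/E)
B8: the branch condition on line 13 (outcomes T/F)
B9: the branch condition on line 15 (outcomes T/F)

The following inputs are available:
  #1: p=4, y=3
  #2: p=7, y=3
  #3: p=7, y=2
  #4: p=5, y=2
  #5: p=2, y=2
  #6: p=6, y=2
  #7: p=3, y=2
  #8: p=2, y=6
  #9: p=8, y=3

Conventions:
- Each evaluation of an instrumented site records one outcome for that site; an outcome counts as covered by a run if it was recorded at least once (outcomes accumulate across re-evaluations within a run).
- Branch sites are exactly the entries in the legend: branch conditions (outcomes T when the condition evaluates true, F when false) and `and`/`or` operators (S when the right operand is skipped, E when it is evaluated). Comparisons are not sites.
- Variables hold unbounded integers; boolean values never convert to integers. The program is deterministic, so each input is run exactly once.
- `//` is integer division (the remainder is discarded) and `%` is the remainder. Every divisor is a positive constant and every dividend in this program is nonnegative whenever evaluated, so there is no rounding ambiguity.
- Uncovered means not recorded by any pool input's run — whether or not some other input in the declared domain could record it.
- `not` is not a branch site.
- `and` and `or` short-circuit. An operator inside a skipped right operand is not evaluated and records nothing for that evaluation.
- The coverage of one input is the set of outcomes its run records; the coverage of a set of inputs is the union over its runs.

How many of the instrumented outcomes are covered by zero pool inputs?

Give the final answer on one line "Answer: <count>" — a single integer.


input #1, p=4, y=3: events B2->E, B1->F, B4->F, B6->E, B7->S, B5->F, B9->F; outcomes B1=F, B2=E, B4=F, B5=F, B6=E, B7=S, B9=F
input #2, p=7, y=3: events B2->E, B1->F, B4->T; outcomes B1=F, B2=E, B4=T
input #3, p=7, y=2: events B2->E, B1->F, B4->T; outcomes B1=F, B2=E, B4=T
input #4, p=5, y=2: events B2->E, B1->F, B4->F, B6->E, B7->E, B5->F, B9->F; outcomes B1=F, B2=E, B4=F, B5=F, B6=E, B7=E, B9=F
input #5, p=2, y=2: events B2->S, B1->T, B3->T, B4->F, B6->S, B5->T, B8->F; outcomes B1=T, B2=S, B3=T, B4=F, B5=T, B6=S, B8=F
input #6, p=6, y=2: events B2->E, B1->F, B4->T; outcomes B1=F, B2=E, B4=T
input #7, p=3, y=2: events B2->E, B1->F, B4->F, B6->E, B7->S, B5->F, B9->T; outcomes B1=F, B2=E, B4=F, B5=F, B6=E, B7=S, B9=T
input #8, p=2, y=6: events B2->E, B1->T, B3->F, B4->F, B6->S, B5->T, B8->T; outcomes B1=T, B2=E, B3=F, B4=F, B5=T, B6=S, B8=T
input #9, p=8, y=3: events B2->E, B1->F, B4->T; outcomes B1=F, B2=E, B4=T
union over the pool: B1=T, B1=F, B2=S, B2=E, B3=T, B3=F, B4=T, B4=F, B5=T, B5=F, B6=S, B6=E, B7=S, B7=E, B8=T, B8=F, B9=T, B9=F
uncovered (0 of 18): none
Answer: 0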